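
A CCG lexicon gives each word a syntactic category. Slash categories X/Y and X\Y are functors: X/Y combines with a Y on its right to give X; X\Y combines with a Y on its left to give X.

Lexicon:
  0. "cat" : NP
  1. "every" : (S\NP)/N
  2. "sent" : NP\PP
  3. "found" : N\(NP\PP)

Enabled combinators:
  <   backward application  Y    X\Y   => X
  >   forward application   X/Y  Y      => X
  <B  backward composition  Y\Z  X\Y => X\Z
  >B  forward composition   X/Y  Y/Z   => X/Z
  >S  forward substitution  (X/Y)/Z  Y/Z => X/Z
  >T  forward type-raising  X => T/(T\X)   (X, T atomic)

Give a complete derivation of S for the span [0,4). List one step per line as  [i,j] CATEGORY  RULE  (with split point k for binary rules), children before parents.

[0,1] NP  lex  "cat"
[0,1] S/(S\NP)  >T
[1,2] (S\NP)/N  lex  "every"
[2,3] NP\PP  lex  "sent"
[3,4] N\(NP\PP)  lex  "found"
[2,4] N  <  k=3
[1,4] S\NP  >  k=2
[0,4] S  >  k=1

[0,4] S   >
  [0,1] S/(S\NP)   >T
    [0,1] "cat" : NP
  [1,4] S\NP   >
    [1,2] "every" : (S\NP)/N
    [2,4] N   <
      [2,3] "sent" : NP\PP
      [3,4] "found" : N\(NP\PP)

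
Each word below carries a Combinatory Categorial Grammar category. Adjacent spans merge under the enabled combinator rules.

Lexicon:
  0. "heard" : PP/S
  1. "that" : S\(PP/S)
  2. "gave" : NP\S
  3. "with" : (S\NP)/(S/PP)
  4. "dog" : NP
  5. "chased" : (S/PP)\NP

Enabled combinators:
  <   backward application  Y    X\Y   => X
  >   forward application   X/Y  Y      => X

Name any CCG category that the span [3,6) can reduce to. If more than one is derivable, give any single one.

S\NP

[0,6] S   <
  [0,3] NP   <
    [0,2] S   <
      [0,1] "heard" : PP/S
      [1,2] "that" : S\(PP/S)
    [2,3] "gave" : NP\S
  [3,6] S\NP   >
    [3,4] "with" : (S\NP)/(S/PP)
    [4,6] S/PP   <
      [4,5] "dog" : NP
      [5,6] "chased" : (S/PP)\NP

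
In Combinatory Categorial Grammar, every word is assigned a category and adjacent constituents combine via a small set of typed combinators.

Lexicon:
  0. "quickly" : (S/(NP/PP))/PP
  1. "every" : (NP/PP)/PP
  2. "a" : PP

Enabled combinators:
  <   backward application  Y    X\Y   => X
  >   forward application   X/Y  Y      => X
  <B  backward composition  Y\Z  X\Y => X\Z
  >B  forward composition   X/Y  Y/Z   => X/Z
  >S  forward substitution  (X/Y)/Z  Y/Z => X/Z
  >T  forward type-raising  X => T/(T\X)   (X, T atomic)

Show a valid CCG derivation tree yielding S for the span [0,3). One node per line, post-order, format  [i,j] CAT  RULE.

[0,3] S   >
  [0,2] S/PP   >S
    [0,1] "quickly" : (S/(NP/PP))/PP
    [1,2] "every" : (NP/PP)/PP
  [2,3] "a" : PP

[0,1] (S/(NP/PP))/PP  lex  "quickly"
[1,2] (NP/PP)/PP  lex  "every"
[0,2] S/PP  >S  k=1
[2,3] PP  lex  "a"
[0,3] S  >  k=2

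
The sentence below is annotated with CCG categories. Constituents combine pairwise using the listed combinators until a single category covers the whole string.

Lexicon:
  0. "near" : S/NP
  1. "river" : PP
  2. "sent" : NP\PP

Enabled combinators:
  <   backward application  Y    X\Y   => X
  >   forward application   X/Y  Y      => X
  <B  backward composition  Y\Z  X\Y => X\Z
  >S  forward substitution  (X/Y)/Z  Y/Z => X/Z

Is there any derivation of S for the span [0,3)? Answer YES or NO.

YES

[0,3] S   >
  [0,1] "near" : S/NP
  [1,3] NP   <
    [1,2] "river" : PP
    [2,3] "sent" : NP\PP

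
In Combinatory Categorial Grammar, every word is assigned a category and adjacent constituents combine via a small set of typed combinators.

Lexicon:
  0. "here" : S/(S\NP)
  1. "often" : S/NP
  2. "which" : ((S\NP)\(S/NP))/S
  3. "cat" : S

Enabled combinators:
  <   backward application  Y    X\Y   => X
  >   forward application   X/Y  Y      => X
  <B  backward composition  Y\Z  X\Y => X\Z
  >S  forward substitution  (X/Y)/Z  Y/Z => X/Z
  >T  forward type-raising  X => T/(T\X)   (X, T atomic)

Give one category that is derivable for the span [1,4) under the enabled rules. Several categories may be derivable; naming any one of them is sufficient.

[0,4] S   >
  [0,1] "here" : S/(S\NP)
  [1,4] S\NP   <
    [1,2] "often" : S/NP
    [2,4] (S\NP)\(S/NP)   >
      [2,3] "which" : ((S\NP)\(S/NP))/S
      [3,4] "cat" : S

S\NP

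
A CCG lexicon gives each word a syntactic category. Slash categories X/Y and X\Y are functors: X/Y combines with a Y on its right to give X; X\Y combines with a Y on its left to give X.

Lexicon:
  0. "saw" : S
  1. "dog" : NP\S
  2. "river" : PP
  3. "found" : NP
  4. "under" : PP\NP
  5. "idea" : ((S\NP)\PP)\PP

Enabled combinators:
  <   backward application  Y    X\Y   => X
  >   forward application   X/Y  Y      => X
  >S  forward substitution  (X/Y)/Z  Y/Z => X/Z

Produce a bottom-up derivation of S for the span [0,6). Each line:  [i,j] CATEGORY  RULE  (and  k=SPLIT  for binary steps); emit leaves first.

[0,1] S  lex  "saw"
[1,2] NP\S  lex  "dog"
[0,2] NP  <  k=1
[2,3] PP  lex  "river"
[3,4] NP  lex  "found"
[4,5] PP\NP  lex  "under"
[3,5] PP  <  k=4
[5,6] ((S\NP)\PP)\PP  lex  "idea"
[3,6] (S\NP)\PP  <  k=5
[2,6] S\NP  <  k=3
[0,6] S  <  k=2

[0,6] S   <
  [0,2] NP   <
    [0,1] "saw" : S
    [1,2] "dog" : NP\S
  [2,6] S\NP   <
    [2,3] "river" : PP
    [3,6] (S\NP)\PP   <
      [3,5] PP   <
        [3,4] "found" : NP
        [4,5] "under" : PP\NP
      [5,6] "idea" : ((S\NP)\PP)\PP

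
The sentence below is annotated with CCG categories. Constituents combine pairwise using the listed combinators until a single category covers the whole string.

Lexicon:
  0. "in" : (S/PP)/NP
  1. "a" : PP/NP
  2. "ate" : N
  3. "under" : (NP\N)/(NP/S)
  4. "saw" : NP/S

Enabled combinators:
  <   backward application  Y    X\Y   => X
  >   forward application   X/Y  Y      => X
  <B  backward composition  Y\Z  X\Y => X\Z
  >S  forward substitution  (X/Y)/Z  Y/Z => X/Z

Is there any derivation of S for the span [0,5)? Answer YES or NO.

YES

[0,5] S   >
  [0,2] S/NP   >S
    [0,1] "in" : (S/PP)/NP
    [1,2] "a" : PP/NP
  [2,5] NP   <
    [2,3] "ate" : N
    [3,5] NP\N   >
      [3,4] "under" : (NP\N)/(NP/S)
      [4,5] "saw" : NP/S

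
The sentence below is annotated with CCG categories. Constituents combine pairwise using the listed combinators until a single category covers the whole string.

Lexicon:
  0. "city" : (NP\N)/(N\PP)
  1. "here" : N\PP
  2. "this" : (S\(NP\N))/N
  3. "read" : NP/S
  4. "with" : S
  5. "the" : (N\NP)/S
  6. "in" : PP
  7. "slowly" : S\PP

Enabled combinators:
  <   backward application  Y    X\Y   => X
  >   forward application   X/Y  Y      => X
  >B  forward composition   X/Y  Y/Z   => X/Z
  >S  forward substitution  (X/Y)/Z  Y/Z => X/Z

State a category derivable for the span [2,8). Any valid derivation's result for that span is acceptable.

[0,8] S   <
  [0,2] NP\N   >
    [0,1] "city" : (NP\N)/(N\PP)
    [1,2] "here" : N\PP
  [2,8] S\(NP\N)   >
    [2,3] "this" : (S\(NP\N))/N
    [3,8] N   <
      [3,5] NP   >
        [3,4] "read" : NP/S
        [4,5] "with" : S
      [5,8] N\NP   >
        [5,6] "the" : (N\NP)/S
        [6,8] S   <
          [6,7] "in" : PP
          [7,8] "slowly" : S\PP

S\(NP\N)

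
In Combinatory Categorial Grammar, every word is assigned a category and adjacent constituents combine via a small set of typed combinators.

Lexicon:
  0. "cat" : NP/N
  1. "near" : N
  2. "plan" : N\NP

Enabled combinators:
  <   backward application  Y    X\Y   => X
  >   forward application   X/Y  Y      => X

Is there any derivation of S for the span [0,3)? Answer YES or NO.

NO

NP/N N N\NP
CKY chart[0,3] = {N}; S ∉ chart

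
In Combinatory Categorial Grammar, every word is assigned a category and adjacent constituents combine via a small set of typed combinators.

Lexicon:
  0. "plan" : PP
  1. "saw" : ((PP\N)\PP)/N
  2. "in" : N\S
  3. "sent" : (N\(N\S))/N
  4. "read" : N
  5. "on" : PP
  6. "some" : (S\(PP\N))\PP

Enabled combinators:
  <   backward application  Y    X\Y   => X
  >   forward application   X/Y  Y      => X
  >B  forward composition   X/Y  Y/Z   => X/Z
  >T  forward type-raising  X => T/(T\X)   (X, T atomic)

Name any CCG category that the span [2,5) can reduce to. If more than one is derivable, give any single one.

[0,7] S   <
  [0,5] PP\N   <
    [0,1] "plan" : PP
    [1,5] (PP\N)\PP   >
      [1,2] "saw" : ((PP\N)\PP)/N
      [2,5] N   <
        [2,3] "in" : N\S
        [3,5] N\(N\S)   >
          [3,4] "sent" : (N\(N\S))/N
          [4,5] "read" : N
  [5,7] S\(PP\N)   <
    [5,6] "on" : PP
    [6,7] "some" : (S\(PP\N))\PP

N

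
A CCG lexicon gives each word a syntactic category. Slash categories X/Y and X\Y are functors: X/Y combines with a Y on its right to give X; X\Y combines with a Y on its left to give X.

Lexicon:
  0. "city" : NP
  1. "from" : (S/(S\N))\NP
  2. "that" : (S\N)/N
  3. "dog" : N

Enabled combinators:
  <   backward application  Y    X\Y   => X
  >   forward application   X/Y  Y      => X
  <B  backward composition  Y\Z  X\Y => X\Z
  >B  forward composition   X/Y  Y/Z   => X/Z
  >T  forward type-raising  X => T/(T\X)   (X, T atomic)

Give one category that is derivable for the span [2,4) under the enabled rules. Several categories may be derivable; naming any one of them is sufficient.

S\N

[0,4] S   >
  [0,2] S/(S\N)   <
    [0,1] "city" : NP
    [1,2] "from" : (S/(S\N))\NP
  [2,4] S\N   >
    [2,3] "that" : (S\N)/N
    [3,4] "dog" : N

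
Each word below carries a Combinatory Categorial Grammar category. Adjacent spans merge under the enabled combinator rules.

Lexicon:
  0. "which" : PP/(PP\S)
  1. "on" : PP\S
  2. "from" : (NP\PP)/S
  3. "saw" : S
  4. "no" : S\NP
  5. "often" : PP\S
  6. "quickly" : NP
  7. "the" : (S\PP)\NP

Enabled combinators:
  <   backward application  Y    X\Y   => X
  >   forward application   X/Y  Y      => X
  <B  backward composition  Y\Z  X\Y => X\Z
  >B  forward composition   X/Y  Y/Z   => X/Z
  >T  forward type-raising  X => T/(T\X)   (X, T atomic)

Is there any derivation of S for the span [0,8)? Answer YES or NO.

[0,8] S   <
  [0,4] NP   <
    [0,2] PP   >
      [0,1] "which" : PP/(PP\S)
      [1,2] "on" : PP\S
    [2,4] NP\PP   >
      [2,3] "from" : (NP\PP)/S
      [3,4] "saw" : S
  [4,8] S\NP   <B
    [4,6] PP\NP   <B
      [4,5] "no" : S\NP
      [5,6] "often" : PP\S
    [6,8] S\PP   <
      [6,7] "quickly" : NP
      [7,8] "the" : (S\PP)\NP

YES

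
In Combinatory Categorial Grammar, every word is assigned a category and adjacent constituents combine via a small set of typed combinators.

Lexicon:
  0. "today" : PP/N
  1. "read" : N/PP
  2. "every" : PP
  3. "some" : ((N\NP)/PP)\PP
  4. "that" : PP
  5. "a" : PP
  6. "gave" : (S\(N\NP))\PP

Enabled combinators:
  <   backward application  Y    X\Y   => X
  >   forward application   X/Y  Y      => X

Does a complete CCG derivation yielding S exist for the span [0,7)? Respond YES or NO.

[0,7] S   <
  [0,5] N\NP   >
    [0,4] (N\NP)/PP   <
      [0,3] PP   >
        [0,1] "today" : PP/N
        [1,3] N   >
          [1,2] "read" : N/PP
          [2,3] "every" : PP
      [3,4] "some" : ((N\NP)/PP)\PP
    [4,5] "that" : PP
  [5,7] S\(N\NP)   <
    [5,6] "a" : PP
    [6,7] "gave" : (S\(N\NP))\PP

YES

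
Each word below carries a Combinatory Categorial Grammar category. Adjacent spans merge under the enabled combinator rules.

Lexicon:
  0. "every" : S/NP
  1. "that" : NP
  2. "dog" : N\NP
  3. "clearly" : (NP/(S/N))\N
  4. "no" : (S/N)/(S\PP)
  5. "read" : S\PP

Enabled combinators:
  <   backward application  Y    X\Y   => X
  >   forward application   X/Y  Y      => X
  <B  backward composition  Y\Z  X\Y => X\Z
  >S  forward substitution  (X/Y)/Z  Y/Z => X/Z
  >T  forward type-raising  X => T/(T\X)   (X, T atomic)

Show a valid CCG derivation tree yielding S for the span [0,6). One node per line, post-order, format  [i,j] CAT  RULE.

[0,1] S/NP  lex  "every"
[1,2] NP  lex  "that"
[2,3] N\NP  lex  "dog"
[1,3] N  <  k=2
[3,4] (NP/(S/N))\N  lex  "clearly"
[1,4] NP/(S/N)  <  k=3
[4,5] (S/N)/(S\PP)  lex  "no"
[5,6] S\PP  lex  "read"
[4,6] S/N  >  k=5
[1,6] NP  >  k=4
[0,6] S  >  k=1

[0,6] S   >
  [0,1] "every" : S/NP
  [1,6] NP   >
    [1,4] NP/(S/N)   <
      [1,3] N   <
        [1,2] "that" : NP
        [2,3] "dog" : N\NP
      [3,4] "clearly" : (NP/(S/N))\N
    [4,6] S/N   >
      [4,5] "no" : (S/N)/(S\PP)
      [5,6] "read" : S\PP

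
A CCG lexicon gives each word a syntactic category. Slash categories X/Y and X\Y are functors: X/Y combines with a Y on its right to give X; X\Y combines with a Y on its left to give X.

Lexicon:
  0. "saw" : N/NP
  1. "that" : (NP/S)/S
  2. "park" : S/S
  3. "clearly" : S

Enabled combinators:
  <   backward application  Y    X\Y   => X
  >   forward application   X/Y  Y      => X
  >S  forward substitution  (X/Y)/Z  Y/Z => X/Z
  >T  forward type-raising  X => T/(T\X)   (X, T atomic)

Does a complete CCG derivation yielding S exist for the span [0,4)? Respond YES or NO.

N/NP (NP/S)/S S/S S
CKY chart[0,4] = {N, N/(N\N), NP/(NP\N), PP/(PP\N), S/(S\N)}; S ∉ chart

NO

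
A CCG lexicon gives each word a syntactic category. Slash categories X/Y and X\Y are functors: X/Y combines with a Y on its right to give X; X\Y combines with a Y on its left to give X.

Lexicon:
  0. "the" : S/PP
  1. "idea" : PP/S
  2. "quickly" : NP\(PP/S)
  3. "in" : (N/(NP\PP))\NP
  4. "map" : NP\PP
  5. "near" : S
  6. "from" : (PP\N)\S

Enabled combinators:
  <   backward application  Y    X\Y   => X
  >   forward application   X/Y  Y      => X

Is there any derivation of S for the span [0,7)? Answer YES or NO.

[0,7] S   >
  [0,1] "the" : S/PP
  [1,7] PP   <
    [1,5] N   >
      [1,4] N/(NP\PP)   <
        [1,3] NP   <
          [1,2] "idea" : PP/S
          [2,3] "quickly" : NP\(PP/S)
        [3,4] "in" : (N/(NP\PP))\NP
      [4,5] "map" : NP\PP
    [5,7] PP\N   <
      [5,6] "near" : S
      [6,7] "from" : (PP\N)\S

YES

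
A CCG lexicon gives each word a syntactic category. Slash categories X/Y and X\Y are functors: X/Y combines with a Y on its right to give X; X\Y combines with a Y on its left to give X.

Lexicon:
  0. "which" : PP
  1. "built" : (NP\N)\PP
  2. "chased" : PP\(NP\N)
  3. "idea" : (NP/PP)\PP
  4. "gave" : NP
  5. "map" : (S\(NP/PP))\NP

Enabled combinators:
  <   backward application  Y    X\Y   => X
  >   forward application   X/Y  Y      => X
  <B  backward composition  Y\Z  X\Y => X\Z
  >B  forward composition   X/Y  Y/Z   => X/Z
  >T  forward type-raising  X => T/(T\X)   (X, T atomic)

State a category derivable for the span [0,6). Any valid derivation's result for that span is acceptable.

[0,6] S   >
  [0,1] S/(S\PP)   >T
    [0,1] "which" : PP
  [1,6] S\PP   <B
    [1,3] PP\PP   <B
      [1,2] "built" : (NP\N)\PP
      [2,3] "chased" : PP\(NP\N)
    [3,6] S\PP   <B
      [3,4] "idea" : (NP/PP)\PP
      [4,6] S\(NP/PP)   <
        [4,5] "gave" : NP
        [5,6] "map" : (S\(NP/PP))\NP

S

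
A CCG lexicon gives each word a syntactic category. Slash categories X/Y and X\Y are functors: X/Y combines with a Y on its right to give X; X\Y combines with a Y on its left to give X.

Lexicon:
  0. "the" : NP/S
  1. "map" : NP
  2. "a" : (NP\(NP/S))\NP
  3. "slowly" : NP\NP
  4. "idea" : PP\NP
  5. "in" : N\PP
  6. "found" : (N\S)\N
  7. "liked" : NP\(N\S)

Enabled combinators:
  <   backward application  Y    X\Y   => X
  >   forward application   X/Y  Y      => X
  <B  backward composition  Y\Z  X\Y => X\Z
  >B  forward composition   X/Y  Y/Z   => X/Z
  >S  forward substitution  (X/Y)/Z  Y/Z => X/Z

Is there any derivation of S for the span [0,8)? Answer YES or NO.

NP/S NP (NP\(NP/S))\NP NP\NP PP\NP N\PP (N\S)\N NP\(N\S)
CKY chart[0,8] = {NP}; S ∉ chart

NO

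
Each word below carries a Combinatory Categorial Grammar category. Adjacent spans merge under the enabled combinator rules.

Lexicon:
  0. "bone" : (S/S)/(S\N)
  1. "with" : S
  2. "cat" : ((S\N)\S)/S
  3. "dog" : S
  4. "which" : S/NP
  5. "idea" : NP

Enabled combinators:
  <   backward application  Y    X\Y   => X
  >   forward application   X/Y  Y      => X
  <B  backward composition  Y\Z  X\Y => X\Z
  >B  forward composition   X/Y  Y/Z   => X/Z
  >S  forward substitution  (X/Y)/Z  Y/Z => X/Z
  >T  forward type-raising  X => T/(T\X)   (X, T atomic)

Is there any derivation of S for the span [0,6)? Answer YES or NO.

[0,6] S   >
  [0,5] S/NP   >B
    [0,4] S/S   >
      [0,1] "bone" : (S/S)/(S\N)
      [1,4] S\N   <
        [1,2] "with" : S
        [2,4] (S\N)\S   >
          [2,3] "cat" : ((S\N)\S)/S
          [3,4] "dog" : S
    [4,5] "which" : S/NP
  [5,6] "idea" : NP

YES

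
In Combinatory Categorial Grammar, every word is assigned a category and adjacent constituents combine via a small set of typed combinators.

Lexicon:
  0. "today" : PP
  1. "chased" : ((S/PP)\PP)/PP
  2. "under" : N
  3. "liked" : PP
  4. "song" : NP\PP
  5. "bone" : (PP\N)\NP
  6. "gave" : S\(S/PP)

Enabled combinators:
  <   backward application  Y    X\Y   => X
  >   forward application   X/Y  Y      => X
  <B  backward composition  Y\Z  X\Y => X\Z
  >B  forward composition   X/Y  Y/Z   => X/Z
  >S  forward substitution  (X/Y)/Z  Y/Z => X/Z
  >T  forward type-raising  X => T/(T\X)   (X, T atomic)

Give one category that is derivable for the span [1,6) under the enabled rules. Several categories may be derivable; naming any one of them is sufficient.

(S/PP)\PP

[0,7] S   <
  [0,1] "today" : PP
  [1,7] S\PP   <B
    [1,6] (S/PP)\PP   >
      [1,2] "chased" : ((S/PP)\PP)/PP
      [2,6] PP   <
        [2,3] "under" : N
        [3,6] PP\N   <
          [3,5] NP   >
            [3,4] NP/(NP\PP)   >T
              [3,4] "liked" : PP
            [4,5] "song" : NP\PP
          [5,6] "bone" : (PP\N)\NP
    [6,7] "gave" : S\(S/PP)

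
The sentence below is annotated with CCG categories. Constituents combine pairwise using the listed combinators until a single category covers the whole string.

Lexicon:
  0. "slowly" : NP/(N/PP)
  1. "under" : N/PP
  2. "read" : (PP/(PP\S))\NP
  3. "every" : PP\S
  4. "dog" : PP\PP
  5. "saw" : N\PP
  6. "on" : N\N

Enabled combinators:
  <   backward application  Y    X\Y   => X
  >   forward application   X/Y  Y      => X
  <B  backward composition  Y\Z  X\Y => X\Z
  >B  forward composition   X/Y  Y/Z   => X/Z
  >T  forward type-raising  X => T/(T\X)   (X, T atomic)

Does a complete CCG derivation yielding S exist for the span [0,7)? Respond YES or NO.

NO

NP/(N/PP) N/PP (PP/(PP\S))\NP PP\S PP\PP N\PP N\N
CKY chart[0,7] = {N, N/(N\N), NP/(NP\N), PP/(PP\N), S/(S\N)}; S ∉ chart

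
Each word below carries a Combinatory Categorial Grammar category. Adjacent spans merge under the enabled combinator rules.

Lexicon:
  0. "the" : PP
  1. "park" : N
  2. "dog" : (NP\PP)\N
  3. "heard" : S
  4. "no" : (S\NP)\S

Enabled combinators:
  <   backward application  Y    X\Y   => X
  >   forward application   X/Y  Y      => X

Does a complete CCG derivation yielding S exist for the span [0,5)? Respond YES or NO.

[0,5] S   <
  [0,3] NP   <
    [0,1] "the" : PP
    [1,3] NP\PP   <
      [1,2] "park" : N
      [2,3] "dog" : (NP\PP)\N
  [3,5] S\NP   <
    [3,4] "heard" : S
    [4,5] "no" : (S\NP)\S

YES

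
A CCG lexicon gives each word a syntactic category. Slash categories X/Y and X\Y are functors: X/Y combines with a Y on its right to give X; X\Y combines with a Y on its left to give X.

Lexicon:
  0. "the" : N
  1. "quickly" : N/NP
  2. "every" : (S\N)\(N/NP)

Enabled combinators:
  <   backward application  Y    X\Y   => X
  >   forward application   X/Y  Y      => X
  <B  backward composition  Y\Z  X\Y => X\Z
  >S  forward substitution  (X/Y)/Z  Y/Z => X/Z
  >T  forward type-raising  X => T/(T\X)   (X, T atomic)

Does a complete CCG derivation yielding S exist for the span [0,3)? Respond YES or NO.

YES

[0,3] S   <
  [0,1] "the" : N
  [1,3] S\N   <
    [1,2] "quickly" : N/NP
    [2,3] "every" : (S\N)\(N/NP)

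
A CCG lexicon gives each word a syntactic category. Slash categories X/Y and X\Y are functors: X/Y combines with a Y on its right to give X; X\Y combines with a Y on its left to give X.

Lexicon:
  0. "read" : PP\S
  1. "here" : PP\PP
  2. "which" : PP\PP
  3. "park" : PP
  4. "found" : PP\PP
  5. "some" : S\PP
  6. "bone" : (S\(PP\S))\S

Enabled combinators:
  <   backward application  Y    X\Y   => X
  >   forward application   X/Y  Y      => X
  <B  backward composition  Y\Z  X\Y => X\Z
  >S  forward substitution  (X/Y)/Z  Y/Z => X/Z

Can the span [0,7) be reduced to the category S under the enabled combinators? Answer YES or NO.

YES

[0,7] S   <
  [0,3] PP\S   <B
    [0,2] PP\S   <B
      [0,1] "read" : PP\S
      [1,2] "here" : PP\PP
    [2,3] "which" : PP\PP
  [3,7] S\(PP\S)   <
    [3,6] S   <
      [3,4] "park" : PP
      [4,6] S\PP   <B
        [4,5] "found" : PP\PP
        [5,6] "some" : S\PP
    [6,7] "bone" : (S\(PP\S))\S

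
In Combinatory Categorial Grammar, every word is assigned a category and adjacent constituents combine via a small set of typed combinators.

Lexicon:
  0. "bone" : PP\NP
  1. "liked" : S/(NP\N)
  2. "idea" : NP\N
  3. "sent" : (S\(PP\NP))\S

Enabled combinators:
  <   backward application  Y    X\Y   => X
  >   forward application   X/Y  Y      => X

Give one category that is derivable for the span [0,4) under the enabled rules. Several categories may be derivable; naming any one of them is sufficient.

S

[0,4] S   <
  [0,1] "bone" : PP\NP
  [1,4] S\(PP\NP)   <
    [1,3] S   >
      [1,2] "liked" : S/(NP\N)
      [2,3] "idea" : NP\N
    [3,4] "sent" : (S\(PP\NP))\S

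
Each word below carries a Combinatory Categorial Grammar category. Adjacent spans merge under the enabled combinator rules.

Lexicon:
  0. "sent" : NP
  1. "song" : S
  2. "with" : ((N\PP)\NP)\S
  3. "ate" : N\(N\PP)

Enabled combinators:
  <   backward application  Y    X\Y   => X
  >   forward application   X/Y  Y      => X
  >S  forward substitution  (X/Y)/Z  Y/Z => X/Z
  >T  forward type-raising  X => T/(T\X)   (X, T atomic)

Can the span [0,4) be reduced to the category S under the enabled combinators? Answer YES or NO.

NO

NP S ((N\PP)\NP)\S N\(N\PP)
CKY chart[0,4] = {N, N/(N\N), NP/(NP\N), PP/(PP\N), S/(S\N)}; S ∉ chart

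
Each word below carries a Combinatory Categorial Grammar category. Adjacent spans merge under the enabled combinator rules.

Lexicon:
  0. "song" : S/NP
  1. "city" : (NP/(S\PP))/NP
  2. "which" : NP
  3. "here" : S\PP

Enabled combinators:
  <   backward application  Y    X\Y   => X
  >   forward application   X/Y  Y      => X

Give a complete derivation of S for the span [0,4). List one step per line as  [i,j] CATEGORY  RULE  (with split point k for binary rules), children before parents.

[0,4] S   >
  [0,1] "song" : S/NP
  [1,4] NP   >
    [1,3] NP/(S\PP)   >
      [1,2] "city" : (NP/(S\PP))/NP
      [2,3] "which" : NP
    [3,4] "here" : S\PP

[0,1] S/NP  lex  "song"
[1,2] (NP/(S\PP))/NP  lex  "city"
[2,3] NP  lex  "which"
[1,3] NP/(S\PP)  >  k=2
[3,4] S\PP  lex  "here"
[1,4] NP  >  k=3
[0,4] S  >  k=1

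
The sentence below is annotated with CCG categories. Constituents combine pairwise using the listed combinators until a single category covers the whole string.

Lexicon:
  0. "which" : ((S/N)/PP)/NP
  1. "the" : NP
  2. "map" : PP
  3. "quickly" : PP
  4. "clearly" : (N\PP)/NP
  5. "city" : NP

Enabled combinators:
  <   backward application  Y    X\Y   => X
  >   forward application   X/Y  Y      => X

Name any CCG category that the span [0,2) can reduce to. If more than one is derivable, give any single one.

(S/N)/PP

[0,6] S   >
  [0,3] S/N   >
    [0,2] (S/N)/PP   >
      [0,1] "which" : ((S/N)/PP)/NP
      [1,2] "the" : NP
    [2,3] "map" : PP
  [3,6] N   <
    [3,4] "quickly" : PP
    [4,6] N\PP   >
      [4,5] "clearly" : (N\PP)/NP
      [5,6] "city" : NP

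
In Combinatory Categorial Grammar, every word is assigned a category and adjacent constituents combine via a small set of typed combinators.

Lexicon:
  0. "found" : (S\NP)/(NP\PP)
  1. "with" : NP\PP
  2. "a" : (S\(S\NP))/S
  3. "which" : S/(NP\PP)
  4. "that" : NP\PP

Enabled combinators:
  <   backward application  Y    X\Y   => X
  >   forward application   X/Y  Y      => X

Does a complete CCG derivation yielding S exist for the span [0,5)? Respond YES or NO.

YES

[0,5] S   <
  [0,2] S\NP   >
    [0,1] "found" : (S\NP)/(NP\PP)
    [1,2] "with" : NP\PP
  [2,5] S\(S\NP)   >
    [2,3] "a" : (S\(S\NP))/S
    [3,5] S   >
      [3,4] "which" : S/(NP\PP)
      [4,5] "that" : NP\PP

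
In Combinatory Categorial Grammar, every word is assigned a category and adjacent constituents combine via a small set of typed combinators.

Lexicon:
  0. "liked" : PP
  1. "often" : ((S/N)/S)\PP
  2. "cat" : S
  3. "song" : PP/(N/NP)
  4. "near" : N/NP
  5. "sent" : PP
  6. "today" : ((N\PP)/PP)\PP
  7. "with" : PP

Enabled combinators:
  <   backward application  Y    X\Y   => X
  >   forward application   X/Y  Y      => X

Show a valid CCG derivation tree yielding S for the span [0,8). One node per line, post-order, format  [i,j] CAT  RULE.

[0,8] S   >
  [0,3] S/N   >
    [0,2] (S/N)/S   <
      [0,1] "liked" : PP
      [1,2] "often" : ((S/N)/S)\PP
    [2,3] "cat" : S
  [3,8] N   <
    [3,5] PP   >
      [3,4] "song" : PP/(N/NP)
      [4,5] "near" : N/NP
    [5,8] N\PP   >
      [5,7] (N\PP)/PP   <
        [5,6] "sent" : PP
        [6,7] "today" : ((N\PP)/PP)\PP
      [7,8] "with" : PP

[0,1] PP  lex  "liked"
[1,2] ((S/N)/S)\PP  lex  "often"
[0,2] (S/N)/S  <  k=1
[2,3] S  lex  "cat"
[0,3] S/N  >  k=2
[3,4] PP/(N/NP)  lex  "song"
[4,5] N/NP  lex  "near"
[3,5] PP  >  k=4
[5,6] PP  lex  "sent"
[6,7] ((N\PP)/PP)\PP  lex  "today"
[5,7] (N\PP)/PP  <  k=6
[7,8] PP  lex  "with"
[5,8] N\PP  >  k=7
[3,8] N  <  k=5
[0,8] S  >  k=3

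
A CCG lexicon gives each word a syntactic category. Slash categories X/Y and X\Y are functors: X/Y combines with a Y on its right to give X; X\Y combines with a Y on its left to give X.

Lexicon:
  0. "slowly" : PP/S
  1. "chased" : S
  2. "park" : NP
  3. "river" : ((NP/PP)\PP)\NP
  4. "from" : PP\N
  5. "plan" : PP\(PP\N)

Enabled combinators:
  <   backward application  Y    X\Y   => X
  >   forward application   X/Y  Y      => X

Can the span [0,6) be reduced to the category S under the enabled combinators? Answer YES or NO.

NO

PP/S S NP ((NP/PP)\PP)\NP PP\N PP\(PP\N)
CKY chart[0,6] = {NP}; S ∉ chart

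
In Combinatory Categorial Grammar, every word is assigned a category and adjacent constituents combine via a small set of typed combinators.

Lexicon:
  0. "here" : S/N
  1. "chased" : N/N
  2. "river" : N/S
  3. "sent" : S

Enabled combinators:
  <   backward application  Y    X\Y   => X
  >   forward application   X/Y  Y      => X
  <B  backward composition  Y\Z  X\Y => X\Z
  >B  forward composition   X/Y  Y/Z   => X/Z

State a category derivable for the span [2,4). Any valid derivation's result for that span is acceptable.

N

[0,4] S   >
  [0,2] S/N   >B
    [0,1] "here" : S/N
    [1,2] "chased" : N/N
  [2,4] N   >
    [2,3] "river" : N/S
    [3,4] "sent" : S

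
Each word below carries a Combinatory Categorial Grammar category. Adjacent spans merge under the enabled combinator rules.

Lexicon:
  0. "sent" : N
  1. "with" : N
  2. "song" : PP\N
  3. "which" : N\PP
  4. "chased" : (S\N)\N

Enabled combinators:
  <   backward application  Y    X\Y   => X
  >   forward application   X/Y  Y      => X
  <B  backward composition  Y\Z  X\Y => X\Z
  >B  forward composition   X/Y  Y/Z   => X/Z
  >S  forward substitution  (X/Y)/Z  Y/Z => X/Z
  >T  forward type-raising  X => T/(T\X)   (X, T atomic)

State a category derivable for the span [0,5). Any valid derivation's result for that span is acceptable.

S

[0,5] S   <
  [0,1] "sent" : N
  [1,5] S\N   <
    [1,4] N   <
      [1,3] PP   >
        [1,2] PP/(PP\N)   >T
          [1,2] "with" : N
        [2,3] "song" : PP\N
      [3,4] "which" : N\PP
    [4,5] "chased" : (S\N)\N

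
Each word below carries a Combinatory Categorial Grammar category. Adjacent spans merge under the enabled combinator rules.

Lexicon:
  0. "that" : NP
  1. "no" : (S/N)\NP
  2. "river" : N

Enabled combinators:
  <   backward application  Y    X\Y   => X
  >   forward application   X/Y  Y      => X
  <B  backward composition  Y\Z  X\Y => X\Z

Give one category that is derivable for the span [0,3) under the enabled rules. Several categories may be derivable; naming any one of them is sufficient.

[0,3] S   >
  [0,2] S/N   <
    [0,1] "that" : NP
    [1,2] "no" : (S/N)\NP
  [2,3] "river" : N

S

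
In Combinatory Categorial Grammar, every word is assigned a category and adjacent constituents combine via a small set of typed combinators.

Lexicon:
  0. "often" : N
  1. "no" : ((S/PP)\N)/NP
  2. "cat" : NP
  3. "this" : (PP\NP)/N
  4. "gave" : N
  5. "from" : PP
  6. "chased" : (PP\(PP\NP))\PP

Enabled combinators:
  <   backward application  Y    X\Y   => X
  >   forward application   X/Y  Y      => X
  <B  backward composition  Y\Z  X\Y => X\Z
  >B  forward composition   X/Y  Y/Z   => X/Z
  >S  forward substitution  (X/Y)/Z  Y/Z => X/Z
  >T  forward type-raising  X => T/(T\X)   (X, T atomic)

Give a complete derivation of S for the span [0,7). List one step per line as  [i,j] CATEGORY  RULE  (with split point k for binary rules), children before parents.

[0,7] S   >
  [0,3] S/PP   <
    [0,1] "often" : N
    [1,3] (S/PP)\N   >
      [1,2] "no" : ((S/PP)\N)/NP
      [2,3] "cat" : NP
  [3,7] PP   <
    [3,5] PP\NP   >
      [3,4] "this" : (PP\NP)/N
      [4,5] "gave" : N
    [5,7] PP\(PP\NP)   <
      [5,6] "from" : PP
      [6,7] "chased" : (PP\(PP\NP))\PP

[0,1] N  lex  "often"
[1,2] ((S/PP)\N)/NP  lex  "no"
[2,3] NP  lex  "cat"
[1,3] (S/PP)\N  >  k=2
[0,3] S/PP  <  k=1
[3,4] (PP\NP)/N  lex  "this"
[4,5] N  lex  "gave"
[3,5] PP\NP  >  k=4
[5,6] PP  lex  "from"
[6,7] (PP\(PP\NP))\PP  lex  "chased"
[5,7] PP\(PP\NP)  <  k=6
[3,7] PP  <  k=5
[0,7] S  >  k=3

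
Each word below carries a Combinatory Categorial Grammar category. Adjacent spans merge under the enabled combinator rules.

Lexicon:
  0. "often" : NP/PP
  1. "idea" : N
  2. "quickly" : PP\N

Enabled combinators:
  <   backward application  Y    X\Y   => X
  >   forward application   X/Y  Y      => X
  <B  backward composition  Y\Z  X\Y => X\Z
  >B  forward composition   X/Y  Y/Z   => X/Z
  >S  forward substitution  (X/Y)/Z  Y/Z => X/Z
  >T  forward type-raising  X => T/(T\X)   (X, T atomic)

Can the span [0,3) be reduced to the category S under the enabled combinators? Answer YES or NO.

NP/PP N PP\N
CKY chart[0,3] = {N/(N\NP), NP, NP/(NP\NP), NP/(PP\PP), PP/(PP\NP), S/(S\NP)}; S ∉ chart

NO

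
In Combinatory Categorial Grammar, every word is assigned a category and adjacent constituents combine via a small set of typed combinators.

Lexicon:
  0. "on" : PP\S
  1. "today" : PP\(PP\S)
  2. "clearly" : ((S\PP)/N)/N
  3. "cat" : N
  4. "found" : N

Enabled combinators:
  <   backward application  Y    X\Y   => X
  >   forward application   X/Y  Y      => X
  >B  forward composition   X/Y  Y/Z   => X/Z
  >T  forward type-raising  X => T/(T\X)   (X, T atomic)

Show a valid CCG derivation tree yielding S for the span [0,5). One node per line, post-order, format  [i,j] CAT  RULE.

[0,5] S   <
  [0,2] PP   <
    [0,1] "on" : PP\S
    [1,2] "today" : PP\(PP\S)
  [2,5] S\PP   >
    [2,4] (S\PP)/N   >
      [2,3] "clearly" : ((S\PP)/N)/N
      [3,4] "cat" : N
    [4,5] "found" : N

[0,1] PP\S  lex  "on"
[1,2] PP\(PP\S)  lex  "today"
[0,2] PP  <  k=1
[2,3] ((S\PP)/N)/N  lex  "clearly"
[3,4] N  lex  "cat"
[2,4] (S\PP)/N  >  k=3
[4,5] N  lex  "found"
[2,5] S\PP  >  k=4
[0,5] S  <  k=2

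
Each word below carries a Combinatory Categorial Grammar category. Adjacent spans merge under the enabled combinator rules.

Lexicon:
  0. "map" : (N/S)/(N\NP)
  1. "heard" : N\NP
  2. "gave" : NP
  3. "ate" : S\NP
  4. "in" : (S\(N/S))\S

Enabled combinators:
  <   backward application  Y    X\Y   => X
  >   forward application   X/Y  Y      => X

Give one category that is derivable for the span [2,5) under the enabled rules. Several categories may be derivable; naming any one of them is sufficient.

S\(N/S)

[0,5] S   <
  [0,2] N/S   >
    [0,1] "map" : (N/S)/(N\NP)
    [1,2] "heard" : N\NP
  [2,5] S\(N/S)   <
    [2,4] S   <
      [2,3] "gave" : NP
      [3,4] "ate" : S\NP
    [4,5] "in" : (S\(N/S))\S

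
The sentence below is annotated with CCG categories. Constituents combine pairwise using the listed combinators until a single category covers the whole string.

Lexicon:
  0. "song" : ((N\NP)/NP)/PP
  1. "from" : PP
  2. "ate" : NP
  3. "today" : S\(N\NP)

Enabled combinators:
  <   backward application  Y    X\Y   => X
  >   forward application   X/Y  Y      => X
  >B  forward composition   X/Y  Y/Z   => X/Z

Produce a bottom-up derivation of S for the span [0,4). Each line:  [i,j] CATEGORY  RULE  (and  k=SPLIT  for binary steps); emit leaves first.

[0,4] S   <
  [0,3] N\NP   >
    [0,2] (N\NP)/NP   >
      [0,1] "song" : ((N\NP)/NP)/PP
      [1,2] "from" : PP
    [2,3] "ate" : NP
  [3,4] "today" : S\(N\NP)

[0,1] ((N\NP)/NP)/PP  lex  "song"
[1,2] PP  lex  "from"
[0,2] (N\NP)/NP  >  k=1
[2,3] NP  lex  "ate"
[0,3] N\NP  >  k=2
[3,4] S\(N\NP)  lex  "today"
[0,4] S  <  k=3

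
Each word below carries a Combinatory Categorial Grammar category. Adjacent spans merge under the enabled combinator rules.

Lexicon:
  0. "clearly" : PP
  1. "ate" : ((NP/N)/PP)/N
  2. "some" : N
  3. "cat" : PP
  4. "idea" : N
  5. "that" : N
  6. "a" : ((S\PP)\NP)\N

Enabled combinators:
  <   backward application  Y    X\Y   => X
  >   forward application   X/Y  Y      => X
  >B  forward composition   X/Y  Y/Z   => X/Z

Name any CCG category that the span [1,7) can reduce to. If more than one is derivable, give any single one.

[0,7] S   <
  [0,1] "clearly" : PP
  [1,7] S\PP   <
    [1,5] NP   >
      [1,4] NP/N   >
        [1,3] (NP/N)/PP   >
          [1,2] "ate" : ((NP/N)/PP)/N
          [2,3] "some" : N
        [3,4] "cat" : PP
      [4,5] "idea" : N
    [5,7] (S\PP)\NP   <
      [5,6] "that" : N
      [6,7] "a" : ((S\PP)\NP)\N

S\PP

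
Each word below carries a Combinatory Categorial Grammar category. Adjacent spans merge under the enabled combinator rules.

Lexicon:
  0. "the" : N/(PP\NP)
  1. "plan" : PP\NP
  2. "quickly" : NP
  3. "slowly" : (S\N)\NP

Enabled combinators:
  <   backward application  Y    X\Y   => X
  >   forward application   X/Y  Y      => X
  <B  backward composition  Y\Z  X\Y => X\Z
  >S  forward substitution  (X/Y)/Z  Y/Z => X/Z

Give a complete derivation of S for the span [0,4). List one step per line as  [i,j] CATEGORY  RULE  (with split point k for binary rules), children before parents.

[0,1] N/(PP\NP)  lex  "the"
[1,2] PP\NP  lex  "plan"
[0,2] N  >  k=1
[2,3] NP  lex  "quickly"
[3,4] (S\N)\NP  lex  "slowly"
[2,4] S\N  <  k=3
[0,4] S  <  k=2

[0,4] S   <
  [0,2] N   >
    [0,1] "the" : N/(PP\NP)
    [1,2] "plan" : PP\NP
  [2,4] S\N   <
    [2,3] "quickly" : NP
    [3,4] "slowly" : (S\N)\NP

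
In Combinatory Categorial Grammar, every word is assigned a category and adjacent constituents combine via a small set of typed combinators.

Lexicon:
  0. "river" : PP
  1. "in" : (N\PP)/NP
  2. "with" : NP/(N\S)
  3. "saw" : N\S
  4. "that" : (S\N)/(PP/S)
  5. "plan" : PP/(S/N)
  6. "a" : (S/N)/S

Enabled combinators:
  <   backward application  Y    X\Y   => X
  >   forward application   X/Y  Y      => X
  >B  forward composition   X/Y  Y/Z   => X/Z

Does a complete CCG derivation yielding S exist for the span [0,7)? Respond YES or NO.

[0,7] S   <
  [0,4] N   <
    [0,1] "river" : PP
    [1,4] N\PP   >
      [1,2] "in" : (N\PP)/NP
      [2,4] NP   >
        [2,3] "with" : NP/(N\S)
        [3,4] "saw" : N\S
  [4,7] S\N   >
    [4,5] "that" : (S\N)/(PP/S)
    [5,7] PP/S   >B
      [5,6] "plan" : PP/(S/N)
      [6,7] "a" : (S/N)/S

YES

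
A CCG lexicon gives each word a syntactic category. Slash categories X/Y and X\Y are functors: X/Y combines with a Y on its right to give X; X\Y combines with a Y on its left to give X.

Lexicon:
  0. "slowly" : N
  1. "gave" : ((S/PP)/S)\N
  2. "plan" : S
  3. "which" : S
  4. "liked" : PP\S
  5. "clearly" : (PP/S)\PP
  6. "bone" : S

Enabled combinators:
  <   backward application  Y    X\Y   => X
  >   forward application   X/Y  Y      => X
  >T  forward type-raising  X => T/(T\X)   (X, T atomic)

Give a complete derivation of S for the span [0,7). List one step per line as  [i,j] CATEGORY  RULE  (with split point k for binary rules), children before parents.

[0,1] N  lex  "slowly"
[1,2] ((S/PP)/S)\N  lex  "gave"
[0,2] (S/PP)/S  <  k=1
[2,3] S  lex  "plan"
[0,3] S/PP  >  k=2
[3,4] S  lex  "which"
[3,4] PP/(PP\S)  >T
[4,5] PP\S  lex  "liked"
[3,5] PP  >  k=4
[5,6] (PP/S)\PP  lex  "clearly"
[3,6] PP/S  <  k=5
[6,7] S  lex  "bone"
[3,7] PP  >  k=6
[0,7] S  >  k=3

[0,7] S   >
  [0,3] S/PP   >
    [0,2] (S/PP)/S   <
      [0,1] "slowly" : N
      [1,2] "gave" : ((S/PP)/S)\N
    [2,3] "plan" : S
  [3,7] PP   >
    [3,6] PP/S   <
      [3,5] PP   >
        [3,4] PP/(PP\S)   >T
          [3,4] "which" : S
        [4,5] "liked" : PP\S
      [5,6] "clearly" : (PP/S)\PP
    [6,7] "bone" : S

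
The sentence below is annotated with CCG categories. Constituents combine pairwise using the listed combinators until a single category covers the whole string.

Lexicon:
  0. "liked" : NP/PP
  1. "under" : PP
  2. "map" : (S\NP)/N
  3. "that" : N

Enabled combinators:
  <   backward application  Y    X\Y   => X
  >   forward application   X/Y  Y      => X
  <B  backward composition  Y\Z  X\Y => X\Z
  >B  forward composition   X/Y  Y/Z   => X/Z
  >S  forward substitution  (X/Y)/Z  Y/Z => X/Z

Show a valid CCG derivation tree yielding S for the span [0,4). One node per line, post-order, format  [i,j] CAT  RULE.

[0,1] NP/PP  lex  "liked"
[1,2] PP  lex  "under"
[0,2] NP  >  k=1
[2,3] (S\NP)/N  lex  "map"
[3,4] N  lex  "that"
[2,4] S\NP  >  k=3
[0,4] S  <  k=2

[0,4] S   <
  [0,2] NP   >
    [0,1] "liked" : NP/PP
    [1,2] "under" : PP
  [2,4] S\NP   >
    [2,3] "map" : (S\NP)/N
    [3,4] "that" : N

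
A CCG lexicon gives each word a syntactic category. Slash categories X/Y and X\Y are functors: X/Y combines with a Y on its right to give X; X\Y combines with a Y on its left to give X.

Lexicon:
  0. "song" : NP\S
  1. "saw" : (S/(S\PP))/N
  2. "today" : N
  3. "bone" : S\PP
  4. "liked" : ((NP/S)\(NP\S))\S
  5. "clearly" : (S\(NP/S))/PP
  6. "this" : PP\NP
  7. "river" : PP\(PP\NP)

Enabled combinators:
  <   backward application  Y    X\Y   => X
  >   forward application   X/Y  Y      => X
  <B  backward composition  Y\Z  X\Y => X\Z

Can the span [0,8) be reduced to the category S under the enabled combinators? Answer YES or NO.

YES

[0,8] S   <
  [0,5] NP/S   <
    [0,1] "song" : NP\S
    [1,5] (NP/S)\(NP\S)   <
      [1,4] S   >
        [1,3] S/(S\PP)   >
          [1,2] "saw" : (S/(S\PP))/N
          [2,3] "today" : N
        [3,4] "bone" : S\PP
      [4,5] "liked" : ((NP/S)\(NP\S))\S
  [5,8] S\(NP/S)   >
    [5,6] "clearly" : (S\(NP/S))/PP
    [6,8] PP   <
      [6,7] "this" : PP\NP
      [7,8] "river" : PP\(PP\NP)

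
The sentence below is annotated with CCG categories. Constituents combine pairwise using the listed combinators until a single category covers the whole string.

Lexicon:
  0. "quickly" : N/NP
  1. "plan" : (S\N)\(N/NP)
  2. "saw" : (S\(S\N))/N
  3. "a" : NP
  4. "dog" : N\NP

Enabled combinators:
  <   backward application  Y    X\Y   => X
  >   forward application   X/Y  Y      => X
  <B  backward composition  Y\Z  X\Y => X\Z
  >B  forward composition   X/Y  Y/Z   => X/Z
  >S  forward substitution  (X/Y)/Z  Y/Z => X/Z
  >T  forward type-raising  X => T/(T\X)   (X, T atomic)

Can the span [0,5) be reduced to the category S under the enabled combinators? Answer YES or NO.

[0,5] S   <
  [0,2] S\N   <
    [0,1] "quickly" : N/NP
    [1,2] "plan" : (S\N)\(N/NP)
  [2,5] S\(S\N)   >
    [2,3] "saw" : (S\(S\N))/N
    [3,5] N   >
      [3,4] N/(N\NP)   >T
        [3,4] "a" : NP
      [4,5] "dog" : N\NP

YES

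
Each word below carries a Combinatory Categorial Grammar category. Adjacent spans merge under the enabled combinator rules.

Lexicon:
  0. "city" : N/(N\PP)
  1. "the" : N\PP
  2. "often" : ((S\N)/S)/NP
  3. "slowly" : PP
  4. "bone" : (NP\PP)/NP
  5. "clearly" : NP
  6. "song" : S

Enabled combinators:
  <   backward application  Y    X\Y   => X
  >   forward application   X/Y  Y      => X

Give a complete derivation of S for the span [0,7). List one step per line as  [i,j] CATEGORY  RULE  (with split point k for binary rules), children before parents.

[0,7] S   <
  [0,2] N   >
    [0,1] "city" : N/(N\PP)
    [1,2] "the" : N\PP
  [2,7] S\N   >
    [2,6] (S\N)/S   >
      [2,3] "often" : ((S\N)/S)/NP
      [3,6] NP   <
        [3,4] "slowly" : PP
        [4,6] NP\PP   >
          [4,5] "bone" : (NP\PP)/NP
          [5,6] "clearly" : NP
    [6,7] "song" : S

[0,1] N/(N\PP)  lex  "city"
[1,2] N\PP  lex  "the"
[0,2] N  >  k=1
[2,3] ((S\N)/S)/NP  lex  "often"
[3,4] PP  lex  "slowly"
[4,5] (NP\PP)/NP  lex  "bone"
[5,6] NP  lex  "clearly"
[4,6] NP\PP  >  k=5
[3,6] NP  <  k=4
[2,6] (S\N)/S  >  k=3
[6,7] S  lex  "song"
[2,7] S\N  >  k=6
[0,7] S  <  k=2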